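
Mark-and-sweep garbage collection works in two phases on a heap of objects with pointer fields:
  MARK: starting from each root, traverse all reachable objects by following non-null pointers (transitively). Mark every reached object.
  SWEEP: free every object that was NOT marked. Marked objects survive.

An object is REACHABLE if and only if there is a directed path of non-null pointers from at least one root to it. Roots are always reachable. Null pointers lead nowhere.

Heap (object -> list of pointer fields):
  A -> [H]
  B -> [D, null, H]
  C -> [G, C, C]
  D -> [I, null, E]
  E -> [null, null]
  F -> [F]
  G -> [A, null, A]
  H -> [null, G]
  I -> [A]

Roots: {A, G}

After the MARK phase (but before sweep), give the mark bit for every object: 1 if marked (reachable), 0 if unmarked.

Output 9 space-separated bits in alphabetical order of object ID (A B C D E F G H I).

Roots: A G
Mark A: refs=H, marked=A
Mark G: refs=A null A, marked=A G
Mark H: refs=null G, marked=A G H
Unmarked (collected): B C D E F I

Answer: 1 0 0 0 0 0 1 1 0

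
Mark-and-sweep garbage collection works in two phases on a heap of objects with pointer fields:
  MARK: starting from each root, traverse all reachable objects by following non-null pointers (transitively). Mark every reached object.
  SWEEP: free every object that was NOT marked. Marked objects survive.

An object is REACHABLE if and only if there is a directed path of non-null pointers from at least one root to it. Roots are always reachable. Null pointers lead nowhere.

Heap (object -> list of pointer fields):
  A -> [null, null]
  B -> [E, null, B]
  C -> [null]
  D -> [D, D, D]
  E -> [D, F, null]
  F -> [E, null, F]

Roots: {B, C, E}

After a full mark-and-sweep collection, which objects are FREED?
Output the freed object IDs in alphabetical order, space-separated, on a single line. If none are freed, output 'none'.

Roots: B C E
Mark B: refs=E null B, marked=B
Mark C: refs=null, marked=B C
Mark E: refs=D F null, marked=B C E
Mark D: refs=D D D, marked=B C D E
Mark F: refs=E null F, marked=B C D E F
Unmarked (collected): A

Answer: A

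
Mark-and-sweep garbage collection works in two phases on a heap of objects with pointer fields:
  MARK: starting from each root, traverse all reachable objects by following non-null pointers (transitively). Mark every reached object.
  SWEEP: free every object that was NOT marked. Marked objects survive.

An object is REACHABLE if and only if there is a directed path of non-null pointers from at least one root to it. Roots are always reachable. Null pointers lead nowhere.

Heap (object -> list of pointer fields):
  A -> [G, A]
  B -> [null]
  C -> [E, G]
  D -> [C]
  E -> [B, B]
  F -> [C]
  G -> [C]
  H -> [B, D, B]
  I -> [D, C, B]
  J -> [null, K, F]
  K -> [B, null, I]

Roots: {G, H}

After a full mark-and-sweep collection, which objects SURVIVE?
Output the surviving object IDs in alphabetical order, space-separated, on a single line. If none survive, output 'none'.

Answer: B C D E G H

Derivation:
Roots: G H
Mark G: refs=C, marked=G
Mark H: refs=B D B, marked=G H
Mark C: refs=E G, marked=C G H
Mark B: refs=null, marked=B C G H
Mark D: refs=C, marked=B C D G H
Mark E: refs=B B, marked=B C D E G H
Unmarked (collected): A F I J K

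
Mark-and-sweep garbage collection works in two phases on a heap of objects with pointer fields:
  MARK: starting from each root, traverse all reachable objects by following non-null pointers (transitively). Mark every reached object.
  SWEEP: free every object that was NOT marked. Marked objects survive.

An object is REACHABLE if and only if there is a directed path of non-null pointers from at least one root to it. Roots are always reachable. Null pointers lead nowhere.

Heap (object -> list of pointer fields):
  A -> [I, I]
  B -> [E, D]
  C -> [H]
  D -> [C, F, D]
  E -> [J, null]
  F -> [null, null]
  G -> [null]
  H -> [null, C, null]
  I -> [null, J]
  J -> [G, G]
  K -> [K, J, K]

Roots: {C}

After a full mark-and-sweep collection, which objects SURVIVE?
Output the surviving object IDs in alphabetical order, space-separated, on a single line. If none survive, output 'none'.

Roots: C
Mark C: refs=H, marked=C
Mark H: refs=null C null, marked=C H
Unmarked (collected): A B D E F G I J K

Answer: C H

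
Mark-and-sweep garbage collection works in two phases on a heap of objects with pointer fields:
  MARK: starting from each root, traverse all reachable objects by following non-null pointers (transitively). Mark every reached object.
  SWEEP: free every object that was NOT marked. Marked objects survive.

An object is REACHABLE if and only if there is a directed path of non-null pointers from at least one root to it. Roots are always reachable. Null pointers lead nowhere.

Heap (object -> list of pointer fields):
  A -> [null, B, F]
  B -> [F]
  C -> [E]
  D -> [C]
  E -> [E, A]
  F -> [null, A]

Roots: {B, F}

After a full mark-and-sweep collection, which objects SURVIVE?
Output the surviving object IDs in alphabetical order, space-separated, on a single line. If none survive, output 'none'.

Roots: B F
Mark B: refs=F, marked=B
Mark F: refs=null A, marked=B F
Mark A: refs=null B F, marked=A B F
Unmarked (collected): C D E

Answer: A B F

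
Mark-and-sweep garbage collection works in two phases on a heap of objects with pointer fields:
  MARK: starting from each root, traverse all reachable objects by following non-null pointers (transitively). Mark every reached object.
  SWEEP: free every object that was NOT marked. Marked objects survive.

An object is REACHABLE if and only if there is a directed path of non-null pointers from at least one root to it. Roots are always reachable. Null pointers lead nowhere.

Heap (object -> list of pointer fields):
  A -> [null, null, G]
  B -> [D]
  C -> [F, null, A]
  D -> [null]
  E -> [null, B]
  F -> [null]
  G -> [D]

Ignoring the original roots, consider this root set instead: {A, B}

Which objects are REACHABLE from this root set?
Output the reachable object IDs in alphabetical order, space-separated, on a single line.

Roots: A B
Mark A: refs=null null G, marked=A
Mark B: refs=D, marked=A B
Mark G: refs=D, marked=A B G
Mark D: refs=null, marked=A B D G
Unmarked (collected): C E F

Answer: A B D G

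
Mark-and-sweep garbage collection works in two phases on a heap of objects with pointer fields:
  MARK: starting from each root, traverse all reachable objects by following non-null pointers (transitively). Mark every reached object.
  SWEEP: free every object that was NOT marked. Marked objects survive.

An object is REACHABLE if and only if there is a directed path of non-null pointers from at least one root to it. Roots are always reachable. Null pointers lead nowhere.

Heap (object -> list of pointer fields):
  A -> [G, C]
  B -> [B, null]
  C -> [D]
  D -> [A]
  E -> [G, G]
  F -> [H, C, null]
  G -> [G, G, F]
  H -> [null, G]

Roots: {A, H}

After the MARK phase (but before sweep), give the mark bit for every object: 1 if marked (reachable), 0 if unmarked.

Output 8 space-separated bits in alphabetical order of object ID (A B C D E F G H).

Answer: 1 0 1 1 0 1 1 1

Derivation:
Roots: A H
Mark A: refs=G C, marked=A
Mark H: refs=null G, marked=A H
Mark G: refs=G G F, marked=A G H
Mark C: refs=D, marked=A C G H
Mark F: refs=H C null, marked=A C F G H
Mark D: refs=A, marked=A C D F G H
Unmarked (collected): B E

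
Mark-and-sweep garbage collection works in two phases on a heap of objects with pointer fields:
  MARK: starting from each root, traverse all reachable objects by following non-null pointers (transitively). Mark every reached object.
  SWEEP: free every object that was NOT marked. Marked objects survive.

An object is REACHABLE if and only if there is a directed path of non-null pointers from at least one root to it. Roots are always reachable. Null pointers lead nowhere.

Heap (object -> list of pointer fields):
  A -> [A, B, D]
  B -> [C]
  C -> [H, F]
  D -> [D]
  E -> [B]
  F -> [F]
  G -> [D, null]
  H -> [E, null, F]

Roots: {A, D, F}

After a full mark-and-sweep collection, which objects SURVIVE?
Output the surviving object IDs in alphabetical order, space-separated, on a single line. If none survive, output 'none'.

Roots: A D F
Mark A: refs=A B D, marked=A
Mark D: refs=D, marked=A D
Mark F: refs=F, marked=A D F
Mark B: refs=C, marked=A B D F
Mark C: refs=H F, marked=A B C D F
Mark H: refs=E null F, marked=A B C D F H
Mark E: refs=B, marked=A B C D E F H
Unmarked (collected): G

Answer: A B C D E F H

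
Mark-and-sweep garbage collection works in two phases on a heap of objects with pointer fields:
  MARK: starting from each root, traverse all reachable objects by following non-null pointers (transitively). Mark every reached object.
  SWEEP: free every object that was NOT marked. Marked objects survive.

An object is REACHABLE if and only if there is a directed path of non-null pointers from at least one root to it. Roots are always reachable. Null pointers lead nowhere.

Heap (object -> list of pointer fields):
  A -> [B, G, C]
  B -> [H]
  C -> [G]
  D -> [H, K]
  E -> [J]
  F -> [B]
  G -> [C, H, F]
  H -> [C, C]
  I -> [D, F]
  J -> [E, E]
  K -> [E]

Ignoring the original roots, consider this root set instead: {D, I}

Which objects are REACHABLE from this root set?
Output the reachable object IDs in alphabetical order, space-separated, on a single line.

Answer: B C D E F G H I J K

Derivation:
Roots: D I
Mark D: refs=H K, marked=D
Mark I: refs=D F, marked=D I
Mark H: refs=C C, marked=D H I
Mark K: refs=E, marked=D H I K
Mark F: refs=B, marked=D F H I K
Mark C: refs=G, marked=C D F H I K
Mark E: refs=J, marked=C D E F H I K
Mark B: refs=H, marked=B C D E F H I K
Mark G: refs=C H F, marked=B C D E F G H I K
Mark J: refs=E E, marked=B C D E F G H I J K
Unmarked (collected): A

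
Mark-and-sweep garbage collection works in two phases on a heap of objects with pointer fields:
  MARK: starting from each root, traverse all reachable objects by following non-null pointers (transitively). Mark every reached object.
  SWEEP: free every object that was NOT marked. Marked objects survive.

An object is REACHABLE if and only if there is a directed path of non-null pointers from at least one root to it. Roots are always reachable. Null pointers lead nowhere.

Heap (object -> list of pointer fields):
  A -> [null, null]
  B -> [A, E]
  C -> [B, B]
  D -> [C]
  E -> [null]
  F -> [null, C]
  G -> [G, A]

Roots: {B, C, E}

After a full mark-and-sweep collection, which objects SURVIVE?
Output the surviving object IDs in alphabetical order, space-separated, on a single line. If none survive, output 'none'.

Answer: A B C E

Derivation:
Roots: B C E
Mark B: refs=A E, marked=B
Mark C: refs=B B, marked=B C
Mark E: refs=null, marked=B C E
Mark A: refs=null null, marked=A B C E
Unmarked (collected): D F G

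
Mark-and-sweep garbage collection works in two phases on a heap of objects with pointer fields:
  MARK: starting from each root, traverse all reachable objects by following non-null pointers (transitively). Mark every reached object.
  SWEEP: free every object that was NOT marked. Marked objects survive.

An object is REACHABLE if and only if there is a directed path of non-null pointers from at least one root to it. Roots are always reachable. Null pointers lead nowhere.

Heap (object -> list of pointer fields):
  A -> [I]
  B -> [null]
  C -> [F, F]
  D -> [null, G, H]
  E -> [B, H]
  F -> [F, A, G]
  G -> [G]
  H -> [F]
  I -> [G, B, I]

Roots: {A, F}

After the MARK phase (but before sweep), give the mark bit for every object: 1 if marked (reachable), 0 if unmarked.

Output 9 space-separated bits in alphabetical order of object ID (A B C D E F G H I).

Roots: A F
Mark A: refs=I, marked=A
Mark F: refs=F A G, marked=A F
Mark I: refs=G B I, marked=A F I
Mark G: refs=G, marked=A F G I
Mark B: refs=null, marked=A B F G I
Unmarked (collected): C D E H

Answer: 1 1 0 0 0 1 1 0 1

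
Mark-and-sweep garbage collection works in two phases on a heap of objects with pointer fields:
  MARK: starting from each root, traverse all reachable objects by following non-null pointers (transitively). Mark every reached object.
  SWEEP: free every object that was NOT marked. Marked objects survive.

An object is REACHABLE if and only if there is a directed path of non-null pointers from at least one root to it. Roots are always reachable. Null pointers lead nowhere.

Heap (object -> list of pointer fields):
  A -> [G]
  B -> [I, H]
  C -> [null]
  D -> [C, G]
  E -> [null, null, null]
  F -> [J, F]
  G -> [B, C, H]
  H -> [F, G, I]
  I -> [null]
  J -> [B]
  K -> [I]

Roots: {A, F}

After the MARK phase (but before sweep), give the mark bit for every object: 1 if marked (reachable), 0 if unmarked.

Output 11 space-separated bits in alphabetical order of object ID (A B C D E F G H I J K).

Roots: A F
Mark A: refs=G, marked=A
Mark F: refs=J F, marked=A F
Mark G: refs=B C H, marked=A F G
Mark J: refs=B, marked=A F G J
Mark B: refs=I H, marked=A B F G J
Mark C: refs=null, marked=A B C F G J
Mark H: refs=F G I, marked=A B C F G H J
Mark I: refs=null, marked=A B C F G H I J
Unmarked (collected): D E K

Answer: 1 1 1 0 0 1 1 1 1 1 0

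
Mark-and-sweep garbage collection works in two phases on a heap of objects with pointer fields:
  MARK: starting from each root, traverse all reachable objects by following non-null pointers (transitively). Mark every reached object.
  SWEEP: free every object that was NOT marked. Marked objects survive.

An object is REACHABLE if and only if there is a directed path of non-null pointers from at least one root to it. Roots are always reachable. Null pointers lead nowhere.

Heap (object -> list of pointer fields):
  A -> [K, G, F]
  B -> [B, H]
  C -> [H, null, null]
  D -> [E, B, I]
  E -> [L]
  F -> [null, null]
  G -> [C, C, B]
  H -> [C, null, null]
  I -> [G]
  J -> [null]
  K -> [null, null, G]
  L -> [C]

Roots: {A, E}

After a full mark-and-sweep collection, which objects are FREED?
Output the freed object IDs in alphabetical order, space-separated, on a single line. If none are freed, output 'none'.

Roots: A E
Mark A: refs=K G F, marked=A
Mark E: refs=L, marked=A E
Mark K: refs=null null G, marked=A E K
Mark G: refs=C C B, marked=A E G K
Mark F: refs=null null, marked=A E F G K
Mark L: refs=C, marked=A E F G K L
Mark C: refs=H null null, marked=A C E F G K L
Mark B: refs=B H, marked=A B C E F G K L
Mark H: refs=C null null, marked=A B C E F G H K L
Unmarked (collected): D I J

Answer: D I J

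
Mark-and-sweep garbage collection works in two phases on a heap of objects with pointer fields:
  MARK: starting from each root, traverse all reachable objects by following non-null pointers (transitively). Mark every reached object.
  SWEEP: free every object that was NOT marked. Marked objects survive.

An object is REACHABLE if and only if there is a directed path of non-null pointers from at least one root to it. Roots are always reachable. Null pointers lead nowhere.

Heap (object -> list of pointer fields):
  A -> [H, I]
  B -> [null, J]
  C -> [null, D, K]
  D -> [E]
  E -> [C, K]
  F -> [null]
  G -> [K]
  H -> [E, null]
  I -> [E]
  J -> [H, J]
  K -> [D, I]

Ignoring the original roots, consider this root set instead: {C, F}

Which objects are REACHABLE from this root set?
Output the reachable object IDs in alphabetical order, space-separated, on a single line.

Answer: C D E F I K

Derivation:
Roots: C F
Mark C: refs=null D K, marked=C
Mark F: refs=null, marked=C F
Mark D: refs=E, marked=C D F
Mark K: refs=D I, marked=C D F K
Mark E: refs=C K, marked=C D E F K
Mark I: refs=E, marked=C D E F I K
Unmarked (collected): A B G H J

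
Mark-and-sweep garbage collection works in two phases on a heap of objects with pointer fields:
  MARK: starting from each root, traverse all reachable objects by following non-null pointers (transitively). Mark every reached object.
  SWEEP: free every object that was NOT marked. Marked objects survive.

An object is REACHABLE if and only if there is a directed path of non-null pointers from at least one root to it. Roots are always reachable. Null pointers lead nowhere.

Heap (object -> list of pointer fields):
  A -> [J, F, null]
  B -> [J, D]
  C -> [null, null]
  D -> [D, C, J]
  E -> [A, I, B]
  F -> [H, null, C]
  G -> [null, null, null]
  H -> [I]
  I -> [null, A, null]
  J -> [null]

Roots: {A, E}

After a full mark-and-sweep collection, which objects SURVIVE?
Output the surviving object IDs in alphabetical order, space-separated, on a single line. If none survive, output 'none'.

Answer: A B C D E F H I J

Derivation:
Roots: A E
Mark A: refs=J F null, marked=A
Mark E: refs=A I B, marked=A E
Mark J: refs=null, marked=A E J
Mark F: refs=H null C, marked=A E F J
Mark I: refs=null A null, marked=A E F I J
Mark B: refs=J D, marked=A B E F I J
Mark H: refs=I, marked=A B E F H I J
Mark C: refs=null null, marked=A B C E F H I J
Mark D: refs=D C J, marked=A B C D E F H I J
Unmarked (collected): G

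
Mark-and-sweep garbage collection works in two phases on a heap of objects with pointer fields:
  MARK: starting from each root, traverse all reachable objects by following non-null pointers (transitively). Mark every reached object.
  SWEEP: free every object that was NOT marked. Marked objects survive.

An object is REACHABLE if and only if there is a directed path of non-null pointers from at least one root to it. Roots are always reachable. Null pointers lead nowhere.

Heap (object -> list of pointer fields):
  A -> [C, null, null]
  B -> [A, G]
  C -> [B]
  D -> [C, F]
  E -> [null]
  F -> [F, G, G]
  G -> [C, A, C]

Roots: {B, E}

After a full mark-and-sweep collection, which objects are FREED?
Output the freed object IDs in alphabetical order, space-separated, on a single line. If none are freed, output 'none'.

Roots: B E
Mark B: refs=A G, marked=B
Mark E: refs=null, marked=B E
Mark A: refs=C null null, marked=A B E
Mark G: refs=C A C, marked=A B E G
Mark C: refs=B, marked=A B C E G
Unmarked (collected): D F

Answer: D F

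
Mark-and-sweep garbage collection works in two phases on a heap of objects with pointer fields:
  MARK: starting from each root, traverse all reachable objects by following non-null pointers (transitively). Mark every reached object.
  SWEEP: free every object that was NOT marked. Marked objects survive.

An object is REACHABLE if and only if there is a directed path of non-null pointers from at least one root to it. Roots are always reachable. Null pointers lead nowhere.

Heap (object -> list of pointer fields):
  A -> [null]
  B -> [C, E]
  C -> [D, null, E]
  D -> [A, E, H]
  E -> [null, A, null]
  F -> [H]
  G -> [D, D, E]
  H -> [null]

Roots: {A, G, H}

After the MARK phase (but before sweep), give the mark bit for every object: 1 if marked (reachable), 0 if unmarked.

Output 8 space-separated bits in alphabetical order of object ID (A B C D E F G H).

Answer: 1 0 0 1 1 0 1 1

Derivation:
Roots: A G H
Mark A: refs=null, marked=A
Mark G: refs=D D E, marked=A G
Mark H: refs=null, marked=A G H
Mark D: refs=A E H, marked=A D G H
Mark E: refs=null A null, marked=A D E G H
Unmarked (collected): B C F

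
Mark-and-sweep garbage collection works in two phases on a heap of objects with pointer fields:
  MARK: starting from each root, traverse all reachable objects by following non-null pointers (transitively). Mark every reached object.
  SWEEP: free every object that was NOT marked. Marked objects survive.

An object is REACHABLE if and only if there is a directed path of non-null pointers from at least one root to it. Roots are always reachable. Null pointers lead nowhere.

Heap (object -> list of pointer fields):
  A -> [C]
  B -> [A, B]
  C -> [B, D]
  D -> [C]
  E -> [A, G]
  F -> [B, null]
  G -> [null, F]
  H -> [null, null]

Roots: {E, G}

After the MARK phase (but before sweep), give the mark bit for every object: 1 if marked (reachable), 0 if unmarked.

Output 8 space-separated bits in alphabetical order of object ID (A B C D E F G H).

Answer: 1 1 1 1 1 1 1 0

Derivation:
Roots: E G
Mark E: refs=A G, marked=E
Mark G: refs=null F, marked=E G
Mark A: refs=C, marked=A E G
Mark F: refs=B null, marked=A E F G
Mark C: refs=B D, marked=A C E F G
Mark B: refs=A B, marked=A B C E F G
Mark D: refs=C, marked=A B C D E F G
Unmarked (collected): H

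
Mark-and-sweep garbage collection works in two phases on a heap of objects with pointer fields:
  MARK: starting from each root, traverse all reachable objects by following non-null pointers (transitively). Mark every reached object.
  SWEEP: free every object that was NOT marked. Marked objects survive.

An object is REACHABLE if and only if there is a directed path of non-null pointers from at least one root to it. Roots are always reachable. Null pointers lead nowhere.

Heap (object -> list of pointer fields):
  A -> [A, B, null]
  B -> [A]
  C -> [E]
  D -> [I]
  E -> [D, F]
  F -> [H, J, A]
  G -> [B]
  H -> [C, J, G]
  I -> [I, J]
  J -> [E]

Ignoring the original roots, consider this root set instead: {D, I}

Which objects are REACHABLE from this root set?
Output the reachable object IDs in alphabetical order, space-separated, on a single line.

Answer: A B C D E F G H I J

Derivation:
Roots: D I
Mark D: refs=I, marked=D
Mark I: refs=I J, marked=D I
Mark J: refs=E, marked=D I J
Mark E: refs=D F, marked=D E I J
Mark F: refs=H J A, marked=D E F I J
Mark H: refs=C J G, marked=D E F H I J
Mark A: refs=A B null, marked=A D E F H I J
Mark C: refs=E, marked=A C D E F H I J
Mark G: refs=B, marked=A C D E F G H I J
Mark B: refs=A, marked=A B C D E F G H I J
Unmarked (collected): (none)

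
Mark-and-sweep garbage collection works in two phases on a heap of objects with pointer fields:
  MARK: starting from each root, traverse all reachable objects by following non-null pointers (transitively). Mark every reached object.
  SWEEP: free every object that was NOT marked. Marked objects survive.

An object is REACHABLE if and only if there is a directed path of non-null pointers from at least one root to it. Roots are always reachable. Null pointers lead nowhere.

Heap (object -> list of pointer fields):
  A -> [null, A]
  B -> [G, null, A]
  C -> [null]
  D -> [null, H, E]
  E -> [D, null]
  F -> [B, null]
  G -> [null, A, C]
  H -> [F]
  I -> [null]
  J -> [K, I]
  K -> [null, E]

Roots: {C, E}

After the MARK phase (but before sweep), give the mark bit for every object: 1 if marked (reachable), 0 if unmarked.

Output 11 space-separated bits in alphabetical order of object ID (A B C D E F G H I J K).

Roots: C E
Mark C: refs=null, marked=C
Mark E: refs=D null, marked=C E
Mark D: refs=null H E, marked=C D E
Mark H: refs=F, marked=C D E H
Mark F: refs=B null, marked=C D E F H
Mark B: refs=G null A, marked=B C D E F H
Mark G: refs=null A C, marked=B C D E F G H
Mark A: refs=null A, marked=A B C D E F G H
Unmarked (collected): I J K

Answer: 1 1 1 1 1 1 1 1 0 0 0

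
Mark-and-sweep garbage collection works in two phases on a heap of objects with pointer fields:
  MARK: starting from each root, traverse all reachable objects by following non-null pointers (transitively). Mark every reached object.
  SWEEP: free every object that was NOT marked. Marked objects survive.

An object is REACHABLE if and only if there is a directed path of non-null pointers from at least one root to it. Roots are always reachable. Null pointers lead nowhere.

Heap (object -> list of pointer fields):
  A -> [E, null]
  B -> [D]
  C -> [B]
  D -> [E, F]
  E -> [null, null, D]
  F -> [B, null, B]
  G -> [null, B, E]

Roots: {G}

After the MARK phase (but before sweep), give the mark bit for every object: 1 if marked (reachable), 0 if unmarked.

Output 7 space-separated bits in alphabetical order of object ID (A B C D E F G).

Answer: 0 1 0 1 1 1 1

Derivation:
Roots: G
Mark G: refs=null B E, marked=G
Mark B: refs=D, marked=B G
Mark E: refs=null null D, marked=B E G
Mark D: refs=E F, marked=B D E G
Mark F: refs=B null B, marked=B D E F G
Unmarked (collected): A C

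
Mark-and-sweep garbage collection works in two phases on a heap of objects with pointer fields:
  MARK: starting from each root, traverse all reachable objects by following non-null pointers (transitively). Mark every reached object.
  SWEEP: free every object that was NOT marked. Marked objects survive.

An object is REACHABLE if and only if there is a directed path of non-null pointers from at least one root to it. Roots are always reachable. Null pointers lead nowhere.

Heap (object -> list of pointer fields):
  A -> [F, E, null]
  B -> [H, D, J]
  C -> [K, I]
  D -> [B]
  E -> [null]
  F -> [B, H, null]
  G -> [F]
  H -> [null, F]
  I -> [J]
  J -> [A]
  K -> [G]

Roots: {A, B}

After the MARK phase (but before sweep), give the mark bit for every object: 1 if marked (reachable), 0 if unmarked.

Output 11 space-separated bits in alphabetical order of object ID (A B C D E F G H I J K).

Roots: A B
Mark A: refs=F E null, marked=A
Mark B: refs=H D J, marked=A B
Mark F: refs=B H null, marked=A B F
Mark E: refs=null, marked=A B E F
Mark H: refs=null F, marked=A B E F H
Mark D: refs=B, marked=A B D E F H
Mark J: refs=A, marked=A B D E F H J
Unmarked (collected): C G I K

Answer: 1 1 0 1 1 1 0 1 0 1 0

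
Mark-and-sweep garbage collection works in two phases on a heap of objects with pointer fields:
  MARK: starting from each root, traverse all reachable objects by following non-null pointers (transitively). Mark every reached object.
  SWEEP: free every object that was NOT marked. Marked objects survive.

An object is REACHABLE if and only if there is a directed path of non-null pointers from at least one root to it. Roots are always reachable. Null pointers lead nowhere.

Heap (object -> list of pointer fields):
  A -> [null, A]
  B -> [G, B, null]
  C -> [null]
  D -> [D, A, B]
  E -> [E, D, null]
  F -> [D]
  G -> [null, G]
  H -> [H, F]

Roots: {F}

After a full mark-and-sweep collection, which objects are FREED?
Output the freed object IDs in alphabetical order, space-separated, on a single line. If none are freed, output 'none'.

Roots: F
Mark F: refs=D, marked=F
Mark D: refs=D A B, marked=D F
Mark A: refs=null A, marked=A D F
Mark B: refs=G B null, marked=A B D F
Mark G: refs=null G, marked=A B D F G
Unmarked (collected): C E H

Answer: C E H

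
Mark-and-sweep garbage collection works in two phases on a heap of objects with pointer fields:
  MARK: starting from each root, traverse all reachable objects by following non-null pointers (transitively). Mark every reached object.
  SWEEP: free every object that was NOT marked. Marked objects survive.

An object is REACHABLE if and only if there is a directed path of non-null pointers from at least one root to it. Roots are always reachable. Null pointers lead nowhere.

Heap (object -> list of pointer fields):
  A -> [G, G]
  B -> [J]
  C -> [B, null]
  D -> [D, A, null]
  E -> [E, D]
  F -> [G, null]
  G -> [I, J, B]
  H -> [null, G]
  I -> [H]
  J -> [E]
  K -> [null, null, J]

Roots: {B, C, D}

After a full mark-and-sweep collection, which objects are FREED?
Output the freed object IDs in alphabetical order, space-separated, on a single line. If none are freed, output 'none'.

Answer: F K

Derivation:
Roots: B C D
Mark B: refs=J, marked=B
Mark C: refs=B null, marked=B C
Mark D: refs=D A null, marked=B C D
Mark J: refs=E, marked=B C D J
Mark A: refs=G G, marked=A B C D J
Mark E: refs=E D, marked=A B C D E J
Mark G: refs=I J B, marked=A B C D E G J
Mark I: refs=H, marked=A B C D E G I J
Mark H: refs=null G, marked=A B C D E G H I J
Unmarked (collected): F K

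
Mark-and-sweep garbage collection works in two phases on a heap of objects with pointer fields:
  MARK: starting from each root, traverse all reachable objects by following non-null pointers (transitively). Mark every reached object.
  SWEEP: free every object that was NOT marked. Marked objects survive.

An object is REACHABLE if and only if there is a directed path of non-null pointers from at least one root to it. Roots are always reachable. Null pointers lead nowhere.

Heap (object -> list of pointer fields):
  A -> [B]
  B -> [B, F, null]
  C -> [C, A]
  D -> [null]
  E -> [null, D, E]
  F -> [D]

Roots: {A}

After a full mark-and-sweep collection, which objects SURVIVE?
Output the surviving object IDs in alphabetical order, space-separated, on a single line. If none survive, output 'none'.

Roots: A
Mark A: refs=B, marked=A
Mark B: refs=B F null, marked=A B
Mark F: refs=D, marked=A B F
Mark D: refs=null, marked=A B D F
Unmarked (collected): C E

Answer: A B D F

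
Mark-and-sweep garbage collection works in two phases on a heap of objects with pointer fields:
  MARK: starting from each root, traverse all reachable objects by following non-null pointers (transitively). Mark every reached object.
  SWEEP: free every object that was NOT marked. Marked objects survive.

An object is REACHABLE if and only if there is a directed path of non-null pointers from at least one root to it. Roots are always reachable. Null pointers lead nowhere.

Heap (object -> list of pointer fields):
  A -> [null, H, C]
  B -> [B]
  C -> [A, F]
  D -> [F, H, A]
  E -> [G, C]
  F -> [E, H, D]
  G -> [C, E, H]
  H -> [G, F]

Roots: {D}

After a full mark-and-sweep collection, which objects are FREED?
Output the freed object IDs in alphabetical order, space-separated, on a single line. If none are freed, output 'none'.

Answer: B

Derivation:
Roots: D
Mark D: refs=F H A, marked=D
Mark F: refs=E H D, marked=D F
Mark H: refs=G F, marked=D F H
Mark A: refs=null H C, marked=A D F H
Mark E: refs=G C, marked=A D E F H
Mark G: refs=C E H, marked=A D E F G H
Mark C: refs=A F, marked=A C D E F G H
Unmarked (collected): B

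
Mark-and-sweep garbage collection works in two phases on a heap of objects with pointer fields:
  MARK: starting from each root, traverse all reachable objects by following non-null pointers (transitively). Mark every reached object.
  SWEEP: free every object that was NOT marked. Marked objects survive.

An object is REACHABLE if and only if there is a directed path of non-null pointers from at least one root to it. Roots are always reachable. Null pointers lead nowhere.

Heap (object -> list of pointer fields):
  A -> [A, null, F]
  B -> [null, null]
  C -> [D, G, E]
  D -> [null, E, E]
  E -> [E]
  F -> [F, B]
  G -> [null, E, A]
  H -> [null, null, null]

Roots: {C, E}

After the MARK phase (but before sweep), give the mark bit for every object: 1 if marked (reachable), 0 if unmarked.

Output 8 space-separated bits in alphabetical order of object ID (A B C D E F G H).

Roots: C E
Mark C: refs=D G E, marked=C
Mark E: refs=E, marked=C E
Mark D: refs=null E E, marked=C D E
Mark G: refs=null E A, marked=C D E G
Mark A: refs=A null F, marked=A C D E G
Mark F: refs=F B, marked=A C D E F G
Mark B: refs=null null, marked=A B C D E F G
Unmarked (collected): H

Answer: 1 1 1 1 1 1 1 0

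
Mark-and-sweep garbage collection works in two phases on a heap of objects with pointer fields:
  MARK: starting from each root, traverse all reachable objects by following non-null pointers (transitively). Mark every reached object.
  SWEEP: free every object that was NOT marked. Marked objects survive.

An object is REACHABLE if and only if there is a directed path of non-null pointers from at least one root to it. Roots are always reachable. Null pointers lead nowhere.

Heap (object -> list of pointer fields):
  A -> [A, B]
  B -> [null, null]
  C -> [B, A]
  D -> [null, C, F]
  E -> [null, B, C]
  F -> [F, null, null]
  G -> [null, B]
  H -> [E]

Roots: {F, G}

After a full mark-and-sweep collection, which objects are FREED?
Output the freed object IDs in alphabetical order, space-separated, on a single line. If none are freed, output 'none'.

Roots: F G
Mark F: refs=F null null, marked=F
Mark G: refs=null B, marked=F G
Mark B: refs=null null, marked=B F G
Unmarked (collected): A C D E H

Answer: A C D E H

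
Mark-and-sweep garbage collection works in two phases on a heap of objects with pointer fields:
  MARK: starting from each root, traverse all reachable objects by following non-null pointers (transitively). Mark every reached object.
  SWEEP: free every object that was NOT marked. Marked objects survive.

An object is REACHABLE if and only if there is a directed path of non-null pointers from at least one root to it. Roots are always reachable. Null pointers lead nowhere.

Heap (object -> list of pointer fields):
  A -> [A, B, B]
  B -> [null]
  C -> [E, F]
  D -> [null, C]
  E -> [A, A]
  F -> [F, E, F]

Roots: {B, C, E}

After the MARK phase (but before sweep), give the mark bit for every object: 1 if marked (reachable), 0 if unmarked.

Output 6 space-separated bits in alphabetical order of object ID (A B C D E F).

Answer: 1 1 1 0 1 1

Derivation:
Roots: B C E
Mark B: refs=null, marked=B
Mark C: refs=E F, marked=B C
Mark E: refs=A A, marked=B C E
Mark F: refs=F E F, marked=B C E F
Mark A: refs=A B B, marked=A B C E F
Unmarked (collected): D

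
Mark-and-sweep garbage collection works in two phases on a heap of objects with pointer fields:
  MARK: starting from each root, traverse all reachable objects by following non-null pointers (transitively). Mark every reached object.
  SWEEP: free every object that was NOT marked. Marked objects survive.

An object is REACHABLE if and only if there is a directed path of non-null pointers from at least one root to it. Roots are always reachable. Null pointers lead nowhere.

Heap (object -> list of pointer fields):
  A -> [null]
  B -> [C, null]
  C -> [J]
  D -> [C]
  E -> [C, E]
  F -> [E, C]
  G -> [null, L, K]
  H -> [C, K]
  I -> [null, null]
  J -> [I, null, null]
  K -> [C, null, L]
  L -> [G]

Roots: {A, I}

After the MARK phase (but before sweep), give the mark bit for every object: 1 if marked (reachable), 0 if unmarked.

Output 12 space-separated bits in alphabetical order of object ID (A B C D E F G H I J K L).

Answer: 1 0 0 0 0 0 0 0 1 0 0 0

Derivation:
Roots: A I
Mark A: refs=null, marked=A
Mark I: refs=null null, marked=A I
Unmarked (collected): B C D E F G H J K L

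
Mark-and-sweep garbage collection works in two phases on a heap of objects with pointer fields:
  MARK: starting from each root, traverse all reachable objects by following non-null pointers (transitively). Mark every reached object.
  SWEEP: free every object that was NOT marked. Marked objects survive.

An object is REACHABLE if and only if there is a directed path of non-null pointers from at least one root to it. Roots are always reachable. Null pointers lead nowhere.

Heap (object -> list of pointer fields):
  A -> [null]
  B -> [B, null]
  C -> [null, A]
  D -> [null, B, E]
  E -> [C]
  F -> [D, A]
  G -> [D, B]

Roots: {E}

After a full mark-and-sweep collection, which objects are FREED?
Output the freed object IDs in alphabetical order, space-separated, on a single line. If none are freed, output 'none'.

Answer: B D F G

Derivation:
Roots: E
Mark E: refs=C, marked=E
Mark C: refs=null A, marked=C E
Mark A: refs=null, marked=A C E
Unmarked (collected): B D F G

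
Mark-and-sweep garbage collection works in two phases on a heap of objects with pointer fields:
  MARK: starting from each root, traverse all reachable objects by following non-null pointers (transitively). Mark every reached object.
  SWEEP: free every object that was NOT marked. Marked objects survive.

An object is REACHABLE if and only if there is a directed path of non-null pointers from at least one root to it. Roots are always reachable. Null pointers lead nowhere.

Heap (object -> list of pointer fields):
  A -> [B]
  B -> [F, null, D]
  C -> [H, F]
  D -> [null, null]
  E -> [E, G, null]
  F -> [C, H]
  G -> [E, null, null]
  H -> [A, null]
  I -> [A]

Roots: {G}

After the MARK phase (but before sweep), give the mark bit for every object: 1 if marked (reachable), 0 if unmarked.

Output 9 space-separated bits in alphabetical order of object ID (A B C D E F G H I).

Roots: G
Mark G: refs=E null null, marked=G
Mark E: refs=E G null, marked=E G
Unmarked (collected): A B C D F H I

Answer: 0 0 0 0 1 0 1 0 0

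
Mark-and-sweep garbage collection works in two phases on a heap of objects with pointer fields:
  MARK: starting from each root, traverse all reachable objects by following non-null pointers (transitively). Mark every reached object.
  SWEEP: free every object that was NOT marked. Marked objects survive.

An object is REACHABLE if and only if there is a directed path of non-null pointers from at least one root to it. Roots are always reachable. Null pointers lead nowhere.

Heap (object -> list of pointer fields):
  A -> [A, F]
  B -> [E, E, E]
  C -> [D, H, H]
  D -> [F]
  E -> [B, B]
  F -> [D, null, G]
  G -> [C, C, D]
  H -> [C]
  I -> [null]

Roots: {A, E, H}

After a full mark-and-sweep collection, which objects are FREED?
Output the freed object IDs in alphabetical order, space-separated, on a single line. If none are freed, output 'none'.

Roots: A E H
Mark A: refs=A F, marked=A
Mark E: refs=B B, marked=A E
Mark H: refs=C, marked=A E H
Mark F: refs=D null G, marked=A E F H
Mark B: refs=E E E, marked=A B E F H
Mark C: refs=D H H, marked=A B C E F H
Mark D: refs=F, marked=A B C D E F H
Mark G: refs=C C D, marked=A B C D E F G H
Unmarked (collected): I

Answer: I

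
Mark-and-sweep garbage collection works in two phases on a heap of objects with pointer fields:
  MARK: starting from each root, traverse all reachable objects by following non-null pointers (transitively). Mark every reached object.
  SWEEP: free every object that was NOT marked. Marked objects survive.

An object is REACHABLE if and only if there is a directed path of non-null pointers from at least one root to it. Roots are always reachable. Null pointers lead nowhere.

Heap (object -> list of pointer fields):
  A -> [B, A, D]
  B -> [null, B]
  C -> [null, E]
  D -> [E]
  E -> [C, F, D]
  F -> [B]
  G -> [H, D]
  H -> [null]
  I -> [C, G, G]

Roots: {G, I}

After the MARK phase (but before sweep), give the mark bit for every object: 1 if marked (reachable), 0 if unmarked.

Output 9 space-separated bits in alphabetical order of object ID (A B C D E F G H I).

Roots: G I
Mark G: refs=H D, marked=G
Mark I: refs=C G G, marked=G I
Mark H: refs=null, marked=G H I
Mark D: refs=E, marked=D G H I
Mark C: refs=null E, marked=C D G H I
Mark E: refs=C F D, marked=C D E G H I
Mark F: refs=B, marked=C D E F G H I
Mark B: refs=null B, marked=B C D E F G H I
Unmarked (collected): A

Answer: 0 1 1 1 1 1 1 1 1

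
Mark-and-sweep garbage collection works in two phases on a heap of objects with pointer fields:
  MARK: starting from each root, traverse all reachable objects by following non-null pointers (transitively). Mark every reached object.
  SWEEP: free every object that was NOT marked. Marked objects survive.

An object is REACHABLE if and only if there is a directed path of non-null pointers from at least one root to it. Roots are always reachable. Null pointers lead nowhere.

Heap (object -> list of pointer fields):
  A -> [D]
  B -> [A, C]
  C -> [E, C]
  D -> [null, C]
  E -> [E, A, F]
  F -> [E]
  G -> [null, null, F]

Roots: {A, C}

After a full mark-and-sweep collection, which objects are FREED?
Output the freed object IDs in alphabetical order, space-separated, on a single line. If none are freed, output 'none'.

Answer: B G

Derivation:
Roots: A C
Mark A: refs=D, marked=A
Mark C: refs=E C, marked=A C
Mark D: refs=null C, marked=A C D
Mark E: refs=E A F, marked=A C D E
Mark F: refs=E, marked=A C D E F
Unmarked (collected): B G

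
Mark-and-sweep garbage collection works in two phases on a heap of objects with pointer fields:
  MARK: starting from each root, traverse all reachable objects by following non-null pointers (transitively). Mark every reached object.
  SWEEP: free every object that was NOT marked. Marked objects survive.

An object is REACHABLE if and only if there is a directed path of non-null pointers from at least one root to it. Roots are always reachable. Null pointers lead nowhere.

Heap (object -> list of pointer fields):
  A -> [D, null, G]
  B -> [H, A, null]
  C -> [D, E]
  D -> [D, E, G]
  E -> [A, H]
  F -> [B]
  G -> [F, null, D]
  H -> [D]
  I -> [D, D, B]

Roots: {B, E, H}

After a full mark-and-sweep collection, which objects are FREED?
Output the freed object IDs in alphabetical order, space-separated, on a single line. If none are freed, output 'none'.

Answer: C I

Derivation:
Roots: B E H
Mark B: refs=H A null, marked=B
Mark E: refs=A H, marked=B E
Mark H: refs=D, marked=B E H
Mark A: refs=D null G, marked=A B E H
Mark D: refs=D E G, marked=A B D E H
Mark G: refs=F null D, marked=A B D E G H
Mark F: refs=B, marked=A B D E F G H
Unmarked (collected): C I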